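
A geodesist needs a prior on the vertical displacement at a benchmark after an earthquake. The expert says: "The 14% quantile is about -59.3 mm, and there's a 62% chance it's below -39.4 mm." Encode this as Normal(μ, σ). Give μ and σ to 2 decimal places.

μ = -43.79, σ = 14.36

For Normal(μ,σ), the p-quantile is μ + z_p·σ. Here z_{0.14} = -1.08, z_{0.62} = 0.3055.
So -59.3 = μ − 1.08σ and -39.4 = μ + 0.3055σ.
Subtracting: σ = (-39.4 − -59.3)/(0.3055 − (-1.08)) = 14.36.
Then μ = -59.3 − (-1.08)·14.36 = -43.79.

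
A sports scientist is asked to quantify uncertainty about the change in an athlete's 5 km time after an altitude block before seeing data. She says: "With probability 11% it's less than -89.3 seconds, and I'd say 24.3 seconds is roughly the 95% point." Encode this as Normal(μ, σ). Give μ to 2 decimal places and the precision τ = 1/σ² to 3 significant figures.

The p-quantile of Normal(μ,σ) is μ + z_p·σ, with z_{0.11} = -1.227 and z_{0.95} = 1.645.
Eliminate σ: μ = (z₂·x₁ − z₁·x₂)/(z₂ − z₁) = (1.645·-89.3 − (-1.227)·24.3)/2.871 = -40.78.
Then σ = (x₂ − x₁)/(z₂ − z₁) = (24.3 − -89.3)/2.871 = 39.56.
Precision τ = 1/σ² = 1/39.56² = 0.000639.

μ = -40.78, τ = 0.000639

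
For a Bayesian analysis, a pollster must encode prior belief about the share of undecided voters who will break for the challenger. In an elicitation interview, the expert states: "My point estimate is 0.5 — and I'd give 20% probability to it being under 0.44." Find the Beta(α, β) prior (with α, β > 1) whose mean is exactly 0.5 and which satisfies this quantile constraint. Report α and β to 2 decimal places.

With mean 0.5 fixed, write α = 0.5s, β = 0.5s where s = α+β.
Need P(θ < 0.44) = 0.2 under Beta(0.5s, 0.5s). Normal approximation: (q−m)/√(m(1−m)/s) ≈ z_{0.2} = -0.842, so s ≈ 0.5·0.5·(-0.842)²/(0.44−0.5)² = 49.2.
At s = 49.2: P(θ<0.44) ≈ 0.200. Adjusting to match 0.2 gives s ≈ 49.33.
So α = 0.5·49.33 ≈ 24.67, β = 0.5·49.33 ≈ 24.67.

α ≈ 24.67, β ≈ 24.67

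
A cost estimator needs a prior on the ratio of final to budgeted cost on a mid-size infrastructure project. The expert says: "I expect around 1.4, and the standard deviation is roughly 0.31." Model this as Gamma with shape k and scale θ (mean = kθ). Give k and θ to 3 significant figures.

k ≈ 20.4, θ ≈ 0.0686

For Gamma(k, scale θ): mean = kθ, variance = kθ², so CV = 1/√k.
CV = SD/mean = 0.31/1.4 = 0.2214, hence k = 1/CV² = 20.4.
Then θ = mean/k = 1.4/20.4 = 0.0686.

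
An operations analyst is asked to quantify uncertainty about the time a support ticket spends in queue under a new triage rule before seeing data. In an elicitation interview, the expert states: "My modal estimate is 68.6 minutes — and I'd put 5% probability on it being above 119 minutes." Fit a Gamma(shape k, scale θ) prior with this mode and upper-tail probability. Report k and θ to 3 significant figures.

Gamma(k,θ) with k>1 has mode (k−1)θ, so θ = 68.6/(k−1).
Need P(X < 119) = 0.95 with θ tied to k this way. Start at k = 2, θ = 68.6: P(X<119) ≈ 0.517.
Too low — raise k to concentrate. Iterating converges to k ≈ 10.2.
Then θ = 68.6/(10.2−1) ≈ 7.46.

k ≈ 10.2, θ ≈ 7.46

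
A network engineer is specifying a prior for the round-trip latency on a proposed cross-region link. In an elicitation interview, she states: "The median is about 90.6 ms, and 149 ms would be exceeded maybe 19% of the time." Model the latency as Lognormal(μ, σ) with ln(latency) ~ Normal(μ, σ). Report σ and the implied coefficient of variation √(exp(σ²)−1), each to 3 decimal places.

σ ≈ 0.567, CV ≈ 0.615

If T ~ Lognormal(μ,σ) then ln T ~ Normal(μ,σ), so the p-quantile of ln T is μ + z_p·σ.
ln(90.6) = 4.506 and ln(149) = 5.004; z_{0.5} = 0, z_{0.81} = 0.8779.
σ = (5.004 − 4.506)/(0.8779 − (0)) = 0.567.
μ = 4.506 − (0)·0.567 = 4.506.
CV = √(exp(σ²)−1) = √(exp(0.3211)−1) = 0.615.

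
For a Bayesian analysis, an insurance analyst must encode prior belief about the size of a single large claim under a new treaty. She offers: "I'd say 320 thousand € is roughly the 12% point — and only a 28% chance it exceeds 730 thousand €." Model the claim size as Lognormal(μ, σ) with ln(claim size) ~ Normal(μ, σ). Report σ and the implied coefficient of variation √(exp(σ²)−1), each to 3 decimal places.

σ ≈ 0.469, CV ≈ 0.496

If T ~ Lognormal(μ,σ) then ln T ~ Normal(μ,σ), so the p-quantile of ln T is μ + z_p·σ.
ln(320) = 5.768 and ln(730) = 6.593; z_{0.12} = -1.175, z_{0.72} = 0.5828.
σ = (6.593 − 5.768)/(0.5828 − (-1.175)) = 0.469.
μ = 5.768 − (-1.175)·0.469 = 6.320.
CV = √(exp(σ²)−1) = √(exp(0.2201)−1) = 0.496.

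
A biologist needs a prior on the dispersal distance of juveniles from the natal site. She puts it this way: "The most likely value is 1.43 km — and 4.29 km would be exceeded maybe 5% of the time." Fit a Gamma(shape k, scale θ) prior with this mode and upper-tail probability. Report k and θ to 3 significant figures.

Gamma(k,θ) with k>1 has mode (k−1)θ, so θ = 1.43/(k−1).
Need P(X < 4.29) = 0.95 with θ tied to k this way. Start at k = 2, θ = 1.43: P(X<4.29) ≈ 0.801.
Too low — raise k to concentrate. Iterating converges to k ≈ 3.2.
Then θ = 1.43/(3.2−1) ≈ 0.651.

k ≈ 3.2, θ ≈ 0.651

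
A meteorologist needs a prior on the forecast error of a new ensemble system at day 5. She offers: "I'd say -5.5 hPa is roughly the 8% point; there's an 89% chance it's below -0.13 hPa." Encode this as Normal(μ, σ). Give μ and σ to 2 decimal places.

μ = -2.63, σ = 2.04

For Normal(μ,σ), the p-quantile is μ + z_p·σ. Here z_{0.08} = -1.405, z_{0.89} = 1.227.
So -5.5 = μ − 1.405σ and -0.13 = μ + 1.227σ.
Subtracting: σ = (-0.13 − -5.5)/(1.227 − (-1.405)) = 2.04.
Then μ = -5.5 − (-1.405)·2.04 = -2.63.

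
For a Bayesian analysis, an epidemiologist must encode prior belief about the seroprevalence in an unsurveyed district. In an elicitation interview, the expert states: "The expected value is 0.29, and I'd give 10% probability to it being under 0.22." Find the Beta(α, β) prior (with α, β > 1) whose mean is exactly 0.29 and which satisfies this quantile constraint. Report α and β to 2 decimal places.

α ≈ 19.07, β ≈ 46.68

With mean 0.29 fixed, write α = 0.29s, β = 0.71s where s = α+β.
Need P(θ < 0.22) = 0.1 under Beta(0.29s, 0.71s). Normal approximation: (q−m)/√(m(1−m)/s) ≈ z_{0.1} = -1.28, so s ≈ 0.29·0.71·(-1.28)²/(0.22−0.29)² = 69.0.
At s = 69.0: P(θ<0.22) ≈ 0.094. Adjusting to match 0.1 gives s ≈ 65.75.
So α = 0.29·65.75 ≈ 19.07, β = 0.71·65.75 ≈ 46.68.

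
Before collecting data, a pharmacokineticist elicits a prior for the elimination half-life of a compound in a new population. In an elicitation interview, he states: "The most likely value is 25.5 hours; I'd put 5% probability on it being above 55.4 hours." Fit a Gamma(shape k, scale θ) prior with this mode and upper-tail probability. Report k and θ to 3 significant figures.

Gamma(k,θ) with k>1 has mode (k−1)θ, so θ = 25.5/(k−1).
Need P(X < 55.4) = 0.95 with θ tied to k this way. Start at k = 2, θ = 25.5: P(X<55.4) ≈ 0.639.
Too low — raise k to concentrate. Iterating converges to k ≈ 5.57.
Then θ = 25.5/(5.57−1) ≈ 5.57.

k ≈ 5.57, θ ≈ 5.57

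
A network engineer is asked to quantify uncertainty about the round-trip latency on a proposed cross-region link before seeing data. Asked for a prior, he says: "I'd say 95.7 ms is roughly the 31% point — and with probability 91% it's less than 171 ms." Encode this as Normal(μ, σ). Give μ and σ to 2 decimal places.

μ = 116.03, σ = 41.00

The p-quantile of Normal(μ,σ) is μ + z_p·σ, with z_{0.31} = -0.4959 and z_{0.91} = 1.341.
Eliminate σ: μ = (z₂·x₁ − z₁·x₂)/(z₂ − z₁) = (1.341·95.7 − (-0.4959)·171)/1.837 = 116.03.
Then σ = (x₂ − x₁)/(z₂ − z₁) = (171 − 95.7)/1.837 = 41.00.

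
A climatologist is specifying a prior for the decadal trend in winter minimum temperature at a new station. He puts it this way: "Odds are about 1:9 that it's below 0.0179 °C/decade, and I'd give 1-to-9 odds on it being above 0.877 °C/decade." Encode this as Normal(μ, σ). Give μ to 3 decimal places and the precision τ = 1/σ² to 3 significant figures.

μ = 0.447, τ = 8.9

The p-quantile of Normal(μ,σ) is μ + z_p·σ, with z_{0.1} = -1.282 and z_{0.9} = 1.282.
Eliminate σ: μ = (z₂·x₁ − z₁·x₂)/(z₂ − z₁) = (1.282·0.0179 − (-1.282)·0.877)/2.563 = 0.447.
Then σ = (x₂ − x₁)/(z₂ − z₁) = (0.877 − 0.0179)/2.563 = 0.335.
Precision τ = 1/σ² = 1/0.3352² = 8.9.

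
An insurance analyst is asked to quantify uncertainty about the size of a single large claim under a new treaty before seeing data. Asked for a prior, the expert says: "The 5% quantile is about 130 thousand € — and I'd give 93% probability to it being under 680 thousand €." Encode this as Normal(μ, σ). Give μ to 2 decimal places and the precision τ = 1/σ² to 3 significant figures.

μ = 419.90, τ = 3.22e-05

The p-quantile of Normal(μ,σ) is μ + z_p·σ, with z_{0.05} = -1.645 and z_{0.93} = 1.476.
Eliminate σ: μ = (z₂·x₁ − z₁·x₂)/(z₂ − z₁) = (1.476·130 − (-1.645)·680)/3.121 = 419.90.
Then σ = (x₂ − x₁)/(z₂ − z₁) = (680 − 130)/3.121 = 176.25.
Precision τ = 1/σ² = 1/176.2² = 3.22e-05.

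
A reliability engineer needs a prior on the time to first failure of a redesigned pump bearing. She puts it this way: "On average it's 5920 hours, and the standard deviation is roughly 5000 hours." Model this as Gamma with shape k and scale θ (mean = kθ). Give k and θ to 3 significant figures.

k ≈ 1.4, θ ≈ 4220

For Gamma(k, scale θ): mean = kθ, variance = kθ², so CV = 1/√k.
CV = SD/mean = 5000/5920 = 0.8446, hence k = 1/CV² = 1.4.
Then θ = mean/k = 5920/1.4 = 4220.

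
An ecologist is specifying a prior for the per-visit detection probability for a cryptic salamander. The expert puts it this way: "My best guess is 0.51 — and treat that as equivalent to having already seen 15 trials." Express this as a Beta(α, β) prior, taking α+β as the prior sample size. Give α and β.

Under the effective-sample-size interpretation, Beta(α, β) has prior mean α/(α+β) and prior sample size α+β.
So α+β = 15 and α/(α+β) = 0.51, giving α = 0.51·15 = 7.65 and β = 15 − 7.65 = 7.35.

α = 7.65, β = 7.35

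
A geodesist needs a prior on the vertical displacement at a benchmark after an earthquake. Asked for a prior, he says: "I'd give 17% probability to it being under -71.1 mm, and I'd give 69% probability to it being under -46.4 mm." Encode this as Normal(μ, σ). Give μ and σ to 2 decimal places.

The p-quantile of Normal(μ,σ) is μ + z_p·σ, with z_{0.17} = -0.9542 and z_{0.69} = 0.4959.
Eliminate σ: μ = (z₂·x₁ − z₁·x₂)/(z₂ − z₁) = (0.4959·-71.1 − (-0.9542)·-46.4)/1.45 = -54.85.
Then σ = (x₂ − x₁)/(z₂ − z₁) = (-46.4 − -71.1)/1.45 = 17.03.

μ = -54.85, σ = 17.03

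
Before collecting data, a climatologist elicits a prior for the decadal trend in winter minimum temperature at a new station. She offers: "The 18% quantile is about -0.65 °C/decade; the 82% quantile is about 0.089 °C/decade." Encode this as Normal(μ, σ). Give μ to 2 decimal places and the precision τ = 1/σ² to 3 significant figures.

For Normal(μ,σ), the p-quantile is μ + z_p·σ. Here z_{0.18} = -0.9154, z_{0.82} = 0.9154.
So -0.65 = μ − 0.9154σ and 0.089 = μ + 0.9154σ.
Subtracting: σ = (0.089 − -0.65)/(0.9154 − (-0.9154)) = 0.40.
Then μ = -0.65 − (-0.9154)·0.40 = -0.28.
Precision τ = 1/σ² = 1/0.4037² = 6.14.

μ = -0.28, τ = 6.14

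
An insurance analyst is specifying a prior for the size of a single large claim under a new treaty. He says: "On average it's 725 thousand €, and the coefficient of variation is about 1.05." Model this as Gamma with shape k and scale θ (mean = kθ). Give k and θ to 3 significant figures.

k ≈ 0.907, θ ≈ 799

For Gamma(k, scale θ): mean = kθ, variance = kθ², so CV = 1/√k.
CV = 1.05, hence k = 1/CV² = 0.907.
Then θ = mean/k = 725/0.907 = 799.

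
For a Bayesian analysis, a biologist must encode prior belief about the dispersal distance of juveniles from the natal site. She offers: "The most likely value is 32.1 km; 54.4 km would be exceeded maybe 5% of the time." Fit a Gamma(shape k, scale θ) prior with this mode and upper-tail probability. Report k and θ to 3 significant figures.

k ≈ 11, θ ≈ 3.2

Gamma(k,θ) with k>1 has mode (k−1)θ, so θ = 32.1/(k−1).
Need P(X < 54.4) = 0.95 with θ tied to k this way. Start at k = 2, θ = 32.1: P(X<54.4) ≈ 0.505.
Too low — raise k to concentrate. Iterating converges to k ≈ 11.
Then θ = 32.1/(11−1) ≈ 3.2.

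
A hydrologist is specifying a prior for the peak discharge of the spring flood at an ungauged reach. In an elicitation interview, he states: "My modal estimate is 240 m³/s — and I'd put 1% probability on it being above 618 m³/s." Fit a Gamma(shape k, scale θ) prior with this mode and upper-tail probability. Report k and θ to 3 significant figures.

k ≈ 6.21, θ ≈ 46

Gamma(k,θ) with k>1 has mode (k−1)θ, so θ = 240/(k−1).
Need P(X < 618) = 0.99 with θ tied to k this way. Start at k = 2, θ = 240: P(X<618) ≈ 0.728.
Too low — raise k to concentrate. Iterating converges to k ≈ 6.21.
Then θ = 240/(6.21−1) ≈ 46.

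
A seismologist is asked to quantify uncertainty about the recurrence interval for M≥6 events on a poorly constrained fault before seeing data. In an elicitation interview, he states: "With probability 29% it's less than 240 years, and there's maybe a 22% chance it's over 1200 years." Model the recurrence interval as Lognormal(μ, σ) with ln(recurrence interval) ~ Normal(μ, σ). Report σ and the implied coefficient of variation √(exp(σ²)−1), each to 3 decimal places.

σ ≈ 1.214, CV ≈ 1.835

If T ~ Lognormal(μ,σ) then ln T ~ Normal(μ,σ), so the p-quantile of ln T is μ + z_p·σ.
ln(240) = 5.481 and ln(1200) = 7.09; z_{0.29} = -0.5534, z_{0.78} = 0.7722.
σ = (7.09 − 5.481)/(0.7722 − (-0.5534)) = 1.214.
μ = 5.481 − (-0.5534)·1.214 = 6.153.
CV = √(exp(σ²)−1) = √(exp(1.4741)−1) = 1.835.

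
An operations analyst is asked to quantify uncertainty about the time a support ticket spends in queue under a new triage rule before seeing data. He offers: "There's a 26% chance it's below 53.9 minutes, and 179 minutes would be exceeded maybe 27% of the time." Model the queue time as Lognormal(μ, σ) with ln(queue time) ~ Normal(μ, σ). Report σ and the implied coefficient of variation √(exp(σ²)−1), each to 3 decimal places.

If T ~ Lognormal(μ,σ) then ln T ~ Normal(μ,σ), so the p-quantile of ln T is μ + z_p·σ.
ln(53.9) = 3.987 and ln(179) = 5.187; z_{0.26} = -0.6433, z_{0.73} = 0.6128.
σ = (5.187 − 3.987)/(0.6128 − (-0.6433)) = 0.955.
μ = 3.987 − (-0.6433)·0.955 = 4.602.
CV = √(exp(σ²)−1) = √(exp(0.9130)−1) = 1.221.

σ ≈ 0.955, CV ≈ 1.221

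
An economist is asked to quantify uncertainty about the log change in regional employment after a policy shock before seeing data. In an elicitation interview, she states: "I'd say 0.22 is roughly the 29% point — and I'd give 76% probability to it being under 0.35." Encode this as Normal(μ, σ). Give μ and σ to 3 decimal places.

μ = 0.277, σ = 0.103

For Normal(μ,σ), the p-quantile is μ + z_p·σ. Here z_{0.29} = -0.5534, z_{0.76} = 0.7063.
So 0.22 = μ − 0.5534σ and 0.35 = μ + 0.7063σ.
Subtracting: σ = (0.35 − 0.22)/(0.7063 − (-0.5534)) = 0.103.
Then μ = 0.22 − (-0.5534)·0.103 = 0.277.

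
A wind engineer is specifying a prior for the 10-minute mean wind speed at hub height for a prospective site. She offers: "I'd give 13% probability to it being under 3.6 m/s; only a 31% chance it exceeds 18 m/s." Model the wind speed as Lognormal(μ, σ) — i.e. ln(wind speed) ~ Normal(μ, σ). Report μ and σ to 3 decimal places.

μ ≈ 2.398, σ ≈ 0.992

If T ~ Lognormal(μ,σ) then ln T ~ Normal(μ,σ), so the p-quantile of ln T is μ + z_p·σ.
ln(3.6) = 1.281 and ln(18) = 2.89; z_{0.13} = -1.126, z_{0.69} = 0.4959.
σ = (2.89 − 1.281)/(0.4959 − (-1.126)) = 0.992.
μ = 1.281 − (-1.126)·0.992 = 2.398.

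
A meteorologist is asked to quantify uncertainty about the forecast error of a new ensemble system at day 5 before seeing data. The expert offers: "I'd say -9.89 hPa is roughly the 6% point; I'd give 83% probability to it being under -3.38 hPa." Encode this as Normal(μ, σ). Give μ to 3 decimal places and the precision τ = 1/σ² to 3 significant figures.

μ = -5.856, τ = 0.149

The p-quantile of Normal(μ,σ) is μ + z_p·σ, with z_{0.06} = -1.555 and z_{0.83} = 0.9542.
Eliminate σ: μ = (z₂·x₁ − z₁·x₂)/(z₂ − z₁) = (0.9542·-9.89 − (-1.555)·-3.38)/2.509 = -5.856.
Then σ = (x₂ − x₁)/(z₂ − z₁) = (-3.38 − -9.89)/2.509 = 2.595.
Precision τ = 1/σ² = 1/2.595² = 0.149.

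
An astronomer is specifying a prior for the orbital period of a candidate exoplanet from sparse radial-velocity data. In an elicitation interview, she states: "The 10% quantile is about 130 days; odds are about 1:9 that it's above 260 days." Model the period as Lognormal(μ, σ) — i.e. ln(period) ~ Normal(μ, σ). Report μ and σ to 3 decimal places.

If T ~ Lognormal(μ,σ) then ln T ~ Normal(μ,σ), so the p-quantile of ln T is μ + z_p·σ.
ln(130) = 4.868 and ln(260) = 5.561; z_{0.1} = -1.282, z_{0.9} = 1.282.
σ = (5.561 − 4.868)/(1.282 − (-1.282)) = 0.270.
μ = 4.868 − (-1.282)·0.270 = 5.214.

μ ≈ 5.214, σ ≈ 0.270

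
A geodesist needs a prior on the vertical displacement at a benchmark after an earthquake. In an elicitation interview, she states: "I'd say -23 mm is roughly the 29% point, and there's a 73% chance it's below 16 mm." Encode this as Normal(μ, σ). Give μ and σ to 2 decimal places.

μ = -4.49, σ = 33.44

The p-quantile of Normal(μ,σ) is μ + z_p·σ, with z_{0.29} = -0.5534 and z_{0.73} = 0.6128.
Eliminate σ: μ = (z₂·x₁ − z₁·x₂)/(z₂ − z₁) = (0.6128·-23 − (-0.5534)·16)/1.166 = -4.49.
Then σ = (x₂ − x₁)/(z₂ − z₁) = (16 − -23)/1.166 = 33.44.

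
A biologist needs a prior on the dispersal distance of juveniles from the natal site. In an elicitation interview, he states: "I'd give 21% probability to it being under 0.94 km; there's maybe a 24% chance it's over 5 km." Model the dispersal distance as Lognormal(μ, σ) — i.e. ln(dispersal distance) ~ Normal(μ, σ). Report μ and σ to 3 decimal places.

μ ≈ 0.829, σ ≈ 1.105

If T ~ Lognormal(μ,σ) then ln T ~ Normal(μ,σ), so the p-quantile of ln T is μ + z_p·σ.
ln(0.94) = -0.06188 and ln(5) = 1.609; z_{0.21} = -0.8064, z_{0.76} = 0.7063.
σ = (1.609 − -0.06188)/(0.7063 − (-0.8064)) = 1.105.
μ = -0.06188 − (-0.8064)·1.105 = 0.829.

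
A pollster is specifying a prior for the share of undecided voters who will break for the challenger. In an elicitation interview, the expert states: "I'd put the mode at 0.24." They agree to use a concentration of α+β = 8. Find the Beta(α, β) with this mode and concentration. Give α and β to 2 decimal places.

For α,β > 1 the Beta mode is (α−1)/(α+β−2). With α+β = 8, the mode is (α−1)/6.
Set (α−1)/6 = 0.24 → α = 1 + 0.24·6 = 2.44.
β = 8 − α = 5.56.

α = 2.44, β = 5.56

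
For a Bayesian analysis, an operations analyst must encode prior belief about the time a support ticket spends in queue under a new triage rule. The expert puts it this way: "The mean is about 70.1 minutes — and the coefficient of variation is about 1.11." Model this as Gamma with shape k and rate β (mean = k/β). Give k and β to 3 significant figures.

k ≈ 0.812, β ≈ 0.0116

For Gamma(k, rate β): mean = k/β, variance = k/β², so CV = 1/√k.
CV = 1.11, hence k = 1/CV² = 0.812.
Then β = k/mean = 0.812/70.1 = 0.0116.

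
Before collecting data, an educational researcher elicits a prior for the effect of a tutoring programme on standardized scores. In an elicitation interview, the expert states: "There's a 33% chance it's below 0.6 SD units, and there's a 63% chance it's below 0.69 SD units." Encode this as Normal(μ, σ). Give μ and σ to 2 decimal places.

The p-quantile of Normal(μ,σ) is μ + z_p·σ, with z_{0.33} = -0.4399 and z_{0.63} = 0.3319.
Eliminate σ: μ = (z₂·x₁ − z₁·x₂)/(z₂ − z₁) = (0.3319·0.6 − (-0.4399)·0.69)/0.7718 = 0.65.
Then σ = (x₂ − x₁)/(z₂ − z₁) = (0.69 − 0.6)/0.7718 = 0.12.

μ = 0.65, σ = 0.12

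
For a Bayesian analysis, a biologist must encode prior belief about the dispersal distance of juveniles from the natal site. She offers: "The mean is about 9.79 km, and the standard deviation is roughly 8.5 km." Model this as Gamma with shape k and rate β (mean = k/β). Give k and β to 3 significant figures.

For Gamma(k, rate β): mean = k/β, variance = k/β², so CV = 1/√k.
CV = SD/mean = 8.5/9.79 = 0.8682, hence k = 1/CV² = 1.33.
Then β = k/mean = 1.33/9.79 = 0.136.

k ≈ 1.33, β ≈ 0.136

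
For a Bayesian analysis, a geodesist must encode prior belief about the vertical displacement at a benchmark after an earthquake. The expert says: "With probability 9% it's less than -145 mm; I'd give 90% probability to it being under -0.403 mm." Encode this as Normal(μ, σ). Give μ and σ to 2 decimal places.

μ = -71.07, σ = 55.14

For Normal(μ,σ), the p-quantile is μ + z_p·σ. Here z_{0.09} = -1.341, z_{0.9} = 1.282.
So -145 = μ − 1.341σ and -0.403 = μ + 1.282σ.
Subtracting: σ = (-0.403 − -145)/(1.282 − (-1.341)) = 55.14.
Then μ = -145 − (-1.341)·55.14 = -71.07.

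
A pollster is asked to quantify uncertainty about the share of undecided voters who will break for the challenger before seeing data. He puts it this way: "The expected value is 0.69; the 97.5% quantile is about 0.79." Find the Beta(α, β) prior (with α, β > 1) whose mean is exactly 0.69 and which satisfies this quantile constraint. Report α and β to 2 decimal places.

α ≈ 50.42, β ≈ 22.65

With mean 0.69 fixed, write α = 0.69s, β = 0.31s where s = α+β.
Need P(θ < 0.79) = 0.975 under Beta(0.69s, 0.31s). Normal approximation: (q−m)/√(m(1−m)/s) ≈ z_{0.975} = 1.96, so s ≈ 0.69·0.31·(1.96)²/(0.79−0.69)² = 82.2.
At s = 82.2: P(θ<0.79) ≈ 0.981. Adjusting to match 0.975 gives s ≈ 73.08.
So α = 0.69·73.08 ≈ 50.42, β = 0.31·73.08 ≈ 22.65.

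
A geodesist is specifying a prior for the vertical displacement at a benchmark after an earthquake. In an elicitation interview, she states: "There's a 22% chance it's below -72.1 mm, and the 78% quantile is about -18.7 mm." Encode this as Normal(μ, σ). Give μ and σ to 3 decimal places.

For Normal(μ,σ), the p-quantile is μ + z_p·σ. Here z_{0.22} = -0.7722, z_{0.78} = 0.7722.
So -72.1 = μ − 0.7722σ and -18.7 = μ + 0.7722σ.
Subtracting: σ = (-18.7 − -72.1)/(0.7722 − (-0.7722)) = 34.577.
Then μ = -72.1 − (-0.7722)·34.577 = -45.400.

μ = -45.400, σ = 34.577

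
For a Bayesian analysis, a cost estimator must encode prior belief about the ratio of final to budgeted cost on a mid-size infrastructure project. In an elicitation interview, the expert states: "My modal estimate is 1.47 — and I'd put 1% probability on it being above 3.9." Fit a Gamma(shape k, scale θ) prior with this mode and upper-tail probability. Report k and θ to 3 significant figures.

k ≈ 5.87, θ ≈ 0.302

Gamma(k,θ) with k>1 has mode (k−1)θ, so θ = 1.47/(k−1).
Need P(X < 3.9) = 0.99 with θ tied to k this way. Start at k = 2, θ = 1.47: P(X<3.9) ≈ 0.743.
Too low — raise k to concentrate. Iterating converges to k ≈ 5.87.
Then θ = 1.47/(5.87−1) ≈ 0.302.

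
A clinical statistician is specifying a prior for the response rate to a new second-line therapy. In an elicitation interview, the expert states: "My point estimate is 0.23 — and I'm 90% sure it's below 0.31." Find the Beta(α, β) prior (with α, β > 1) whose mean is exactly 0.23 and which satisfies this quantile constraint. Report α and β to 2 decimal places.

With mean 0.23 fixed, write α = 0.23s, β = 0.77s where s = α+β.
Need P(θ < 0.31) = 0.9 under Beta(0.23s, 0.77s). Normal approximation: (q−m)/√(m(1−m)/s) ≈ z_{0.9} = 1.28, so s ≈ 0.23·0.77·(1.28)²/(0.31−0.23)² = 45.4.
At s = 45.4: P(θ<0.31) ≈ 0.895. Adjusting to match 0.9 gives s ≈ 47.60.
So α = 0.23·47.60 ≈ 10.95, β = 0.77·47.60 ≈ 36.65.

α ≈ 10.95, β ≈ 36.65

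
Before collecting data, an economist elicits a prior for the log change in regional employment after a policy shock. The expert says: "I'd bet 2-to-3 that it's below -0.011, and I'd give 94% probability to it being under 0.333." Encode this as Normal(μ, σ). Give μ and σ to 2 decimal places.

For Normal(μ,σ), the p-quantile is μ + z_p·σ. Here z_{0.4} = -0.2533, z_{0.94} = 1.555.
So -0.011 = μ − 0.2533σ and 0.333 = μ + 1.555σ.
Subtracting: σ = (0.333 − -0.011)/(1.555 − (-0.2533)) = 0.19.
Then μ = -0.011 − (-0.2533)·0.19 = 0.04.

μ = 0.04, σ = 0.19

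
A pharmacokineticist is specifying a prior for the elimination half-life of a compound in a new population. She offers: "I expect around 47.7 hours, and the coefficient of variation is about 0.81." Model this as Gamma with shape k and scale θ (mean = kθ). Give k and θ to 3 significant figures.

k ≈ 1.52, θ ≈ 31.3

For Gamma(k, scale θ): mean = kθ, variance = kθ², so CV = 1/√k.
CV = 0.81, hence k = 1/CV² = 1.52.
Then θ = mean/k = 47.7/1.52 = 31.3.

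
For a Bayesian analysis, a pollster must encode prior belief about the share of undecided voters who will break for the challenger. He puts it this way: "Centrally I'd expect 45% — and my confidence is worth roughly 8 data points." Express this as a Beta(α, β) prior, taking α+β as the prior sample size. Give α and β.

α = 3.6, β = 4.4

Under the effective-sample-size interpretation, Beta(α, β) has prior mean α/(α+β) and prior sample size α+β.
So α+β = 8 and α/(α+β) = 0.45, giving α = 0.45·8 = 3.6 and β = 8 − 3.6 = 4.4.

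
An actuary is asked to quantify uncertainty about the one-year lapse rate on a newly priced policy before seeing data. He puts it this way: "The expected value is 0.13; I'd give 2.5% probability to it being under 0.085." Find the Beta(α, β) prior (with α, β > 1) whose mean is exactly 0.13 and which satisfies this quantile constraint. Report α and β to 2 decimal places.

α ≈ 23.32, β ≈ 156.10

With mean 0.13 fixed, write α = 0.13s, β = 0.87s where s = α+β.
Need P(θ < 0.085) = 0.025 under Beta(0.13s, 0.87s). Normal approximation: (q−m)/√(m(1−m)/s) ≈ z_{0.025} = -1.96, so s ≈ 0.13·0.87·(-1.96)²/(0.085−0.13)² = 214.6.
At s = 214.6: P(θ<0.085) ≈ 0.016. Adjusting to match 0.025 gives s ≈ 179.42.
So α = 0.13·179.42 ≈ 23.32, β = 0.87·179.42 ≈ 156.10.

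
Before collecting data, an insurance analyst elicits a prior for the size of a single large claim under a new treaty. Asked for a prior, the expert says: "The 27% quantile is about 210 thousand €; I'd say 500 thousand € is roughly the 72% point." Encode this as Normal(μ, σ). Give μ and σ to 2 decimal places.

μ = 358.63, σ = 242.54

The p-quantile of Normal(μ,σ) is μ + z_p·σ, with z_{0.27} = -0.6128 and z_{0.72} = 0.5828.
Eliminate σ: μ = (z₂·x₁ − z₁·x₂)/(z₂ − z₁) = (0.5828·210 − (-0.6128)·500)/1.196 = 358.63.
Then σ = (x₂ − x₁)/(z₂ − z₁) = (500 − 210)/1.196 = 242.54.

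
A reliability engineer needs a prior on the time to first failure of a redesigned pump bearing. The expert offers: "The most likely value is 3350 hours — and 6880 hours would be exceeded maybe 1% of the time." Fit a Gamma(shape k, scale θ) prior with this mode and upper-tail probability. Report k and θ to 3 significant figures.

k ≈ 10.4, θ ≈ 355

Gamma(k,θ) with k>1 has mode (k−1)θ, so θ = 3350/(k−1).
Need P(X < 6880) = 0.99 with θ tied to k this way. Start at k = 2, θ = 3350: P(X<6880) ≈ 0.608.
Too low — raise k to concentrate. Iterating converges to k ≈ 10.4.
Then θ = 3350/(10.4−1) ≈ 355.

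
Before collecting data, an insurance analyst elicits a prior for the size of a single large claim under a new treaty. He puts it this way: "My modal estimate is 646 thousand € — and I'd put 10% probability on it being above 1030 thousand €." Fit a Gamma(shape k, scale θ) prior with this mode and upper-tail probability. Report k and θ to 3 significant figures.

Gamma(k,θ) with k>1 has mode (k−1)θ, so θ = 646/(k−1).
Need P(X < 1030) = 0.9 with θ tied to k this way. Start at k = 2, θ = 646: P(X<1030) ≈ 0.473.
Too low — raise k to concentrate. Iterating converges to k ≈ 9.63.
Then θ = 646/(9.63−1) ≈ 74.9.

k ≈ 9.63, θ ≈ 74.9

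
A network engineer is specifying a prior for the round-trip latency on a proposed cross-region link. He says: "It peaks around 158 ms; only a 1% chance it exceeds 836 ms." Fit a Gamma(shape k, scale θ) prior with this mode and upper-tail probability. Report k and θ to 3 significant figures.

k ≈ 2.39, θ ≈ 114

Gamma(k,θ) with k>1 has mode (k−1)θ, so θ = 158/(k−1).
Need P(X < 836) = 0.99 with θ tied to k this way. Start at k = 2, θ = 158: P(X<836) ≈ 0.968.
Too low — raise k to concentrate. Iterating converges to k ≈ 2.39.
Then θ = 158/(2.39−1) ≈ 114.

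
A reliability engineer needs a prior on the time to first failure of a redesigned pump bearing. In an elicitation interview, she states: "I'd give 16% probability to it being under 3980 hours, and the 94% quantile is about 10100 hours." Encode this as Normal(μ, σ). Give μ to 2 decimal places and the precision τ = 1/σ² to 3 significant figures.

For Normal(μ,σ), the p-quantile is μ + z_p·σ. Here z_{0.16} = -0.9945, z_{0.94} = 1.555.
So 3980 = μ − 0.9945σ and 10100 = μ + 1.555σ.
Subtracting: σ = (10100 − 3980)/(1.555 − (-0.9945)) = 2400.72.
Then μ = 3980 − (-0.9945)·2400.72 = 6367.42.
Precision τ = 1/σ² = 1/2401² = 1.74e-07.

μ = 6367.42, τ = 1.74e-07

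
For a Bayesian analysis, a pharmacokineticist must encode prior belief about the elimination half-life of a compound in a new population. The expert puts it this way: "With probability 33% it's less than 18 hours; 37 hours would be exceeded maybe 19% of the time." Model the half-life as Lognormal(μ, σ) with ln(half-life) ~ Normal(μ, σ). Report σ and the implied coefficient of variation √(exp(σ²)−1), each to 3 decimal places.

If T ~ Lognormal(μ,σ) then ln T ~ Normal(μ,σ), so the p-quantile of ln T is μ + z_p·σ.
ln(18) = 2.89 and ln(37) = 3.611; z_{0.33} = -0.4399, z_{0.81} = 0.8779.
σ = (3.611 − 2.89)/(0.8779 − (-0.4399)) = 0.547.
μ = 2.89 − (-0.4399)·0.547 = 3.131.
CV = √(exp(σ²)−1) = √(exp(0.2990)−1) = 0.590.

σ ≈ 0.547, CV ≈ 0.590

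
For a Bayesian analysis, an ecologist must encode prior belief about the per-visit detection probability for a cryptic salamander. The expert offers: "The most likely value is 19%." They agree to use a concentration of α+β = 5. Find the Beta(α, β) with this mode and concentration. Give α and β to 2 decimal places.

For α,β > 1 the Beta mode is (α−1)/(α+β−2). With α+β = 5, the mode is (α−1)/3.
Set (α−1)/3 = 0.19 → α = 1 + 0.19·3 = 1.57.
β = 5 − α = 3.43.

α = 1.57, β = 3.43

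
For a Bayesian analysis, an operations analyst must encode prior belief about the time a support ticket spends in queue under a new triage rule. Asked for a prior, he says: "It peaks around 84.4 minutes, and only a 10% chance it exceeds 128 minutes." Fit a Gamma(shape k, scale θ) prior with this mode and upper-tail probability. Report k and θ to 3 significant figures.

Gamma(k,θ) with k>1 has mode (k−1)θ, so θ = 84.4/(k−1).
Need P(X < 128) = 0.9 with θ tied to k this way. Start at k = 2, θ = 84.4: P(X<128) ≈ 0.448.
Too low — raise k to concentrate. Iterating converges to k ≈ 11.7.
Then θ = 84.4/(11.7−1) ≈ 7.86.

k ≈ 11.7, θ ≈ 7.86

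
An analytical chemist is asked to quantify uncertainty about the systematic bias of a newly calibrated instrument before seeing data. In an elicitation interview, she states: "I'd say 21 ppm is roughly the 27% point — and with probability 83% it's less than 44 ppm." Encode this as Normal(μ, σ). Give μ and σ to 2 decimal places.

μ = 29.99, σ = 14.68

For Normal(μ,σ), the p-quantile is μ + z_p·σ. Here z_{0.27} = -0.6128, z_{0.83} = 0.9542.
So 21 = μ − 0.6128σ and 44 = μ + 0.9542σ.
Subtracting: σ = (44 − 21)/(0.9542 − (-0.6128)) = 14.68.
Then μ = 21 − (-0.6128)·14.68 = 29.99.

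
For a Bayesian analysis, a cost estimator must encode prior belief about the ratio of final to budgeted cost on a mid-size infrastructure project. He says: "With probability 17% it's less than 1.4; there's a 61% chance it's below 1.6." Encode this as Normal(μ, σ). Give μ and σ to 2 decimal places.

For Normal(μ,σ), the p-quantile is μ + z_p·σ. Here z_{0.17} = -0.9542, z_{0.61} = 0.2793.
So 1.4 = μ − 0.9542σ and 1.6 = μ + 0.2793σ.
Subtracting: σ = (1.6 − 1.4)/(0.2793 − (-0.9542)) = 0.16.
Then μ = 1.4 − (-0.9542)·0.16 = 1.55.

μ = 1.55, σ = 0.16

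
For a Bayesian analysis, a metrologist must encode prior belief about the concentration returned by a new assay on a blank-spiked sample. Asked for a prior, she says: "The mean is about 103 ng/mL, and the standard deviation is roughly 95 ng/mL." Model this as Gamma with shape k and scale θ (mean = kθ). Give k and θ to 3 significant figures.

k ≈ 1.18, θ ≈ 87.6

For Gamma(k, scale θ): mean = kθ, variance = kθ², so CV = 1/√k.
CV = SD/mean = 95/103 = 0.9223, hence k = 1/CV² = 1.18.
Then θ = mean/k = 103/1.18 = 87.6.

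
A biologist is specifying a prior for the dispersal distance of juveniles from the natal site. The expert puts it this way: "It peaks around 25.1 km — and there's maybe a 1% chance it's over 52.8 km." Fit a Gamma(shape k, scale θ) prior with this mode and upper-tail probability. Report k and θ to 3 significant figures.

k ≈ 9.8, θ ≈ 2.85

Gamma(k,θ) with k>1 has mode (k−1)θ, so θ = 25.1/(k−1).
Need P(X < 52.8) = 0.99 with θ tied to k this way. Start at k = 2, θ = 25.1: P(X<52.8) ≈ 0.621.
Too low — raise k to concentrate. Iterating converges to k ≈ 9.8.
Then θ = 25.1/(9.8−1) ≈ 2.85.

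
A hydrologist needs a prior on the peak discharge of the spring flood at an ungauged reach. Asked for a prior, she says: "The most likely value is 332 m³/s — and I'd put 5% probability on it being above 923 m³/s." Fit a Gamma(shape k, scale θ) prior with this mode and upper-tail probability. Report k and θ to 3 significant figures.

Gamma(k,θ) with k>1 has mode (k−1)θ, so θ = 332/(k−1).
Need P(X < 923) = 0.95 with θ tied to k this way. Start at k = 2, θ = 332: P(X<923) ≈ 0.766.
Too low — raise k to concentrate. Iterating converges to k ≈ 3.56.
Then θ = 332/(3.56−1) ≈ 130.

k ≈ 3.56, θ ≈ 130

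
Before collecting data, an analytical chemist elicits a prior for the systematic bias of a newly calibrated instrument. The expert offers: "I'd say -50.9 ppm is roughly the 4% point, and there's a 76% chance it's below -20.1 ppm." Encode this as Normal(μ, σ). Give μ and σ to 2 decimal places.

μ = -28.95, σ = 12.54

The p-quantile of Normal(μ,σ) is μ + z_p·σ, with z_{0.04} = -1.751 and z_{0.76} = 0.7063.
Eliminate σ: μ = (z₂·x₁ − z₁·x₂)/(z₂ − z₁) = (0.7063·-50.9 − (-1.751)·-20.1)/2.457 = -28.95.
Then σ = (x₂ − x₁)/(z₂ − z₁) = (-20.1 − -50.9)/2.457 = 12.54.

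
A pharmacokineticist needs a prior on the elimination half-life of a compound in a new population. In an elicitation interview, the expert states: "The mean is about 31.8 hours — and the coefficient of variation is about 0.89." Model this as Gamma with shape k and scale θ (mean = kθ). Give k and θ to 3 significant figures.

k ≈ 1.26, θ ≈ 25.2

For Gamma(k, scale θ): mean = kθ, variance = kθ², so CV = 1/√k.
CV = 0.89, hence k = 1/CV² = 1.26.
Then θ = mean/k = 31.8/1.26 = 25.2.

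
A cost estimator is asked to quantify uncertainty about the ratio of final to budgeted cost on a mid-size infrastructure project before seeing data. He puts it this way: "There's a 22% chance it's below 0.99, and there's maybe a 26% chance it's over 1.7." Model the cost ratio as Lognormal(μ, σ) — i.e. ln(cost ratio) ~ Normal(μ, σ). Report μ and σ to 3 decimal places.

μ ≈ 0.285, σ ≈ 0.382

If T ~ Lognormal(μ,σ) then ln T ~ Normal(μ,σ), so the p-quantile of ln T is μ + z_p·σ.
ln(0.99) = -0.01005 and ln(1.7) = 0.5306; z_{0.22} = -0.7722, z_{0.74} = 0.6433.
σ = (0.5306 − -0.01005)/(0.6433 − (-0.7722)) = 0.382.
μ = -0.01005 − (-0.7722)·0.382 = 0.285.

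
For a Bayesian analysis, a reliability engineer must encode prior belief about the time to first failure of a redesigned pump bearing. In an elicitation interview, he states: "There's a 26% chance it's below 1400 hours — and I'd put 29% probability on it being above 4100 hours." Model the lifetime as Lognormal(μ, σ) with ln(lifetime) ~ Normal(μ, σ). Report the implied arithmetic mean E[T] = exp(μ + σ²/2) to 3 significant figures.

If T ~ Lognormal(μ,σ) then ln T ~ Normal(μ,σ), so the p-quantile of ln T is μ + z_p·σ.
ln(1400) = 7.244 and ln(4100) = 8.319; z_{0.26} = -0.6433, z_{0.71} = 0.5534.
σ = (8.319 − 7.244)/(0.5534 − (-0.6433)) = 0.898.
μ = 7.244 − (-0.6433)·0.898 = 7.822.
E[T] = exp(μ + σ²/2) = exp(7.822 + 0.4031) = 3730 hours.

E[T] ≈ 3730 hours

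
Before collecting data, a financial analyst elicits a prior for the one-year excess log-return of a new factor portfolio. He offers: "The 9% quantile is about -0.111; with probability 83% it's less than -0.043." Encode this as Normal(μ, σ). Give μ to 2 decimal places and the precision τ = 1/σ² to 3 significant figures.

For Normal(μ,σ), the p-quantile is μ + z_p·σ. Here z_{0.09} = -1.341, z_{0.83} = 0.9542.
So -0.111 = μ − 1.341σ and -0.043 = μ + 0.9542σ.
Subtracting: σ = (-0.043 − -0.111)/(0.9542 − (-1.341)) = 0.03.
Then μ = -0.111 − (-1.341)·0.03 = -0.07.
Precision τ = 1/σ² = 1/0.02963² = 1140.

μ = -0.07, τ = 1140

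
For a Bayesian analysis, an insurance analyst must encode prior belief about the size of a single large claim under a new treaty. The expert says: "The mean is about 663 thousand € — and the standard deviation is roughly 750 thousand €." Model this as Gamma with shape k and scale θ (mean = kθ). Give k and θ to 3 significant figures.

k ≈ 0.781, θ ≈ 848

For Gamma(k, scale θ): mean = kθ, variance = kθ², so CV = 1/√k.
CV = SD/mean = 750/663 = 1.131, hence k = 1/CV² = 0.781.
Then θ = mean/k = 663/0.781 = 848.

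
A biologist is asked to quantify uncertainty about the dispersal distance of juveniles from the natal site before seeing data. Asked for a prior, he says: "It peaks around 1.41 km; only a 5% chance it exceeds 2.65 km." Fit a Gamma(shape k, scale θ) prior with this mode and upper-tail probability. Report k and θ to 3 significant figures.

k ≈ 7.99, θ ≈ 0.202

Gamma(k,θ) with k>1 has mode (k−1)θ, so θ = 1.41/(k−1).
Need P(X < 2.65) = 0.95 with θ tied to k this way. Start at k = 2, θ = 1.41: P(X<2.65) ≈ 0.560.
Too low — raise k to concentrate. Iterating converges to k ≈ 7.99.
Then θ = 1.41/(7.99−1) ≈ 0.202.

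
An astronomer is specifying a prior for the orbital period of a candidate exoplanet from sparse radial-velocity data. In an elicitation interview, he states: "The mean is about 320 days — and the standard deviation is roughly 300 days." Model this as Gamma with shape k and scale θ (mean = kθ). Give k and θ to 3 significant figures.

k ≈ 1.14, θ ≈ 281

For Gamma(k, scale θ): mean = kθ, variance = kθ², so CV = 1/√k.
CV = SD/mean = 300/320 = 0.9375, hence k = 1/CV² = 1.14.
Then θ = mean/k = 320/1.14 = 281.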